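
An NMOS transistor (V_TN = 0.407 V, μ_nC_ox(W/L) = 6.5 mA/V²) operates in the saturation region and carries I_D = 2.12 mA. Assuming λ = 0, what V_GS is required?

V_GS = 1.21 V

In saturation I_D = ½ k_n (V_GS − V_TN)², so V_GS − V_TN = √(2 I_D / k_n) = √(2 × 2.12 / 6.5) = 0.808 V.
V_GS = 0.407 + 0.808 = 1.21 V.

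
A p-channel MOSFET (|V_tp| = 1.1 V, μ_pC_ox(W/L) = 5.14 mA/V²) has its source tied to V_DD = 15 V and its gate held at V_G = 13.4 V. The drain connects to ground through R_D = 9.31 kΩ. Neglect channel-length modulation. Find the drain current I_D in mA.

V_SG = V_DD − V_G = 15 − 13.4 = 1.6 V, so V_ov = 1.6 − 1.1 = 0.5 V.
Assume saturation: I_D = ½ k_p V_ov² = 0.5 × 5.14 × 0.5² = 0.642 mA, giving V_SD = V_DD − I_D R_D = 15 − 0.642 × 9.31 = 9.02 V.
V_SD = 9.02 V ≥ V_ov = 0.5 V, confirming saturation.

I_D = 0.642 mA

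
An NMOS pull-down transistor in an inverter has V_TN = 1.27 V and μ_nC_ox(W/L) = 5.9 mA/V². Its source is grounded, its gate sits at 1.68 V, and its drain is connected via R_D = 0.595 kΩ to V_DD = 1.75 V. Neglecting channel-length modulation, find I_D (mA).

V_GS = V_G = 1.68 V, so V_ov = 1.68 − 1.27 = 0.41 V.
Assume saturation: I_D = ½ k_n V_ov² = 0.5 × 5.9 × 0.41² = 0.496 mA, giving V_DS = V_DD − I_D R_D = 1.75 − 0.496 × 0.595 = 1.45 V.
V_DS = 1.45 V ≥ V_ov = 0.41 V, confirming saturation.

I_D = 0.496 mA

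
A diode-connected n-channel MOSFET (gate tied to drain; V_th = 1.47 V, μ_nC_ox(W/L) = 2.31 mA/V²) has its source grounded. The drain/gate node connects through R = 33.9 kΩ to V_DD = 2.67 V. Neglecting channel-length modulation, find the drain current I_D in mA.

I_D = 0.0306 mA

With gate tied to drain, V_GS = V_DS ≥ V_GS − V_th, so the device is in saturation.
KCL at the drain: ½ k_n (V_GS − V_th)² = (V_DD − V_GS)/R.
Let x = V_GS − 1.47. Then 39.2 x² + x − 1.2 = 0, giving x = 0.163 V (positive root), so V_GS = 1.63 V.
I_D = (V_DD − V_GS)/R = (2.67 − 1.63) / 33.9 = 0.0306 mA.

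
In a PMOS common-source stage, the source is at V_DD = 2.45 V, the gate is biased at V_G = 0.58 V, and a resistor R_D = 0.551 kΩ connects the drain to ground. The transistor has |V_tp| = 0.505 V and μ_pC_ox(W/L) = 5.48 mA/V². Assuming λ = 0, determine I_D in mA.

V_SG = V_DD − V_G = 2.45 − 0.58 = 1.87 V, so V_ov = 1.87 − 0.505 = 1.37 V.
Assume saturation: I_D = ½ k_p V_ov² = 0.5 × 5.48 × 1.37² = 5.11 mA, giving V_SD = V_DD − I_D R_D = 2.45 − 5.11 × 0.551 = -0.363 V.
But -0.363 V < V_ov = 1.37 V, so the device is actually in triode.
In triode I_D = k_p[V_ov V_SD − ½ V_SD²] and I_D = (V_DD − V_SD)/R_D. Equating: 1.51 V_SD² − 5.122 V_SD + 2.45 = 0, giving V_SD = 0.576 V (the root below V_ov).
I_D = (2.45 − 0.576) / 0.551 = 3.4 mA.

I_D = 3.40 mA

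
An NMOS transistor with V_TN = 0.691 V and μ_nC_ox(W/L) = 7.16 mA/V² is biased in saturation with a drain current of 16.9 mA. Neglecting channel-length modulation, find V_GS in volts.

V_GS = 2.86 V

In saturation I_D = ½ k_n (V_GS − V_TN)², so V_GS − V_TN = √(2 I_D / k_n) = √(2 × 16.9 / 7.16) = 2.17 V.
V_GS = 0.691 + 2.17 = 2.86 V.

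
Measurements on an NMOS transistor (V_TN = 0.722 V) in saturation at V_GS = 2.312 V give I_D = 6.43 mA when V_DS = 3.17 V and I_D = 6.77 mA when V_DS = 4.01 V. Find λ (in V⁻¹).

With V_GS fixed, I_D ∝ (1 + λ V_DS) in saturation, so I_D2/I_D1 = (1 + λ V_DS2)/(1 + λ V_DS1).
6.77/6.43 = 1.053 = (1 + 4.01 λ)/(1 + 3.17 λ).
Solving: λ (I_D1 V_DS2 − I_D2 V_DS1) = I_D2 − I_D1, so λ = (6.77 − 6.43) / (6.43 × 4.01 − 6.77 × 3.17) = 0.34 / 4.32 = 0.0786 V⁻¹.

λ = 0.0786 V⁻¹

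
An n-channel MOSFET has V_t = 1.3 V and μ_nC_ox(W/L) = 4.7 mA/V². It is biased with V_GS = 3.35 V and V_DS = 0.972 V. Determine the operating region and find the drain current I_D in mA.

V_ov = V_GS − V_t = 3.35 − 1.3 = 2.05 V.
Since V_DS = 0.972 V < V_ov = 2.05 V, the device is in the triode region.
I_D = k_n [V_ov · V_DS − ½ V_DS²] = 4.7 × [2.05 × 0.972 − 0.5 × 0.972²] = 7.14 mA.

Triode; I_D = 7.14 mA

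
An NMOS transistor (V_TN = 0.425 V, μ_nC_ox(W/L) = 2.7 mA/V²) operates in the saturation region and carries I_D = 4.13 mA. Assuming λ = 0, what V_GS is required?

In saturation I_D = ½ k_n (V_GS − V_TN)², so V_GS − V_TN = √(2 I_D / k_n) = √(2 × 4.13 / 2.7) = 1.75 V.
V_GS = 0.425 + 1.75 = 2.17 V.

V_GS = 2.17 V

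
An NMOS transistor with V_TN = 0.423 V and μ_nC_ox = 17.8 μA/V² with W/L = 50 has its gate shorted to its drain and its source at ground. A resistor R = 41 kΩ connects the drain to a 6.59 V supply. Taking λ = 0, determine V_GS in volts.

V_GS = 0.978 V

With gate tied to drain, V_GS = V_DS ≥ V_GS − V_TN, so the device is in saturation.
k_n = μ_nC_ox · (W/L) = 0.89 mA/V².
KCL at the drain: ½ k_n (V_GS − V_TN)² = (V_DD − V_GS)/R.
Let x = V_GS − 0.423. Then 18.2 x² + x − 6.167 = 0, giving x = 0.555 V (positive root), so V_GS = 0.978 V.
I_D = (V_DD − V_GS)/R = (6.59 − 0.978) / 41 = 0.137 mA.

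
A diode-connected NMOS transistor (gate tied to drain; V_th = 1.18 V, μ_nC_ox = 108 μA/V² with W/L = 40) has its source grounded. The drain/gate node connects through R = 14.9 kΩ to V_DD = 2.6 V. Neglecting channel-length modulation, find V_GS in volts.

V_GS = 1.38 V

With gate tied to drain, V_GS = V_DS ≥ V_GS − V_th, so the device is in saturation.
k_n = μ_nC_ox · (W/L) = 4.32 mA/V².
KCL at the drain: ½ k_n (V_GS − V_th)² = (V_DD − V_GS)/R.
Let x = V_GS − 1.18. Then 32.2 x² + x − 1.42 = 0, giving x = 0.195 V (positive root), so V_GS = 1.38 V.
I_D = (V_DD − V_GS)/R = (2.6 − 1.38) / 14.9 = 0.0822 mA.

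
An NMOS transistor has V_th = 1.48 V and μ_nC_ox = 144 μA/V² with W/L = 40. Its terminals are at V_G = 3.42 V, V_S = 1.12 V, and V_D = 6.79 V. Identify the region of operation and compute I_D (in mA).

V_GS = V_G − V_S = 3.42 − 1.12 = 2.3 V; V_DS = V_D − V_S = 6.79 − 1.12 = 5.67 V.
k_n = μ_nC_ox · (W/L) = 5.76 mA/V².
V_ov = V_GS − V_th = 2.3 − 1.48 = 0.82 V.
Since V_DS = 5.67 V ≥ V_ov = 0.82 V, the device is in saturation.
I_D = ½ k_n V_ov² = 0.5 × 5.76 × 0.82² = 1.94 mA.

Saturation; I_D = 1.94 mA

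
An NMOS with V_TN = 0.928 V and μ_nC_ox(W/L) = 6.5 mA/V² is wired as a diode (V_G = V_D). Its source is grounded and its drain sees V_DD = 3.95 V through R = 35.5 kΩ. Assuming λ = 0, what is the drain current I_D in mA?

I_D = 0.0807 mA

With gate tied to drain, V_GS = V_DS ≥ V_GS − V_TN, so the device is in saturation.
KCL at the drain: ½ k_n (V_GS − V_TN)² = (V_DD − V_GS)/R.
Let x = V_GS − 0.928. Then 115 x² + x − 3.022 = 0, giving x = 0.158 V (positive root), so V_GS = 1.09 V.
I_D = (V_DD − V_GS)/R = (3.95 − 1.09) / 35.5 = 0.0807 mA.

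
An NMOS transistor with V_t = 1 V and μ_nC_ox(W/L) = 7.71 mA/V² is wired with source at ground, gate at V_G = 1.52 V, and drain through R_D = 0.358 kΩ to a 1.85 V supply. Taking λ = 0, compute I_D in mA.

I_D = 1.04 mA

V_GS = V_G = 1.52 V, so V_ov = 1.52 − 1 = 0.52 V.
Assume saturation: I_D = ½ k_n V_ov² = 0.5 × 7.71 × 0.52² = 1.04 mA, giving V_DS = V_DD − I_D R_D = 1.85 − 1.04 × 0.358 = 1.48 V.
V_DS = 1.48 V ≥ V_ov = 0.52 V, confirming saturation.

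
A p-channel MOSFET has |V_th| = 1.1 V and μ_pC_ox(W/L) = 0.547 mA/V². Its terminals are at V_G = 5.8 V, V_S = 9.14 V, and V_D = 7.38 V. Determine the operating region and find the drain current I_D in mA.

Triode; I_D = 1.31 mA

V_SG = V_S − V_G = 9.14 − 5.8 = 3.34 V; V_SD = V_S − V_D = 9.14 − 7.38 = 1.76 V.
V_ov = V_SG − |V_th| = 3.34 − 1.1 = 2.24 V.
Since V_SD = 1.76 V < V_ov = 2.24 V, the device is in the triode region.
I_D = k_p [V_ov · V_SD − ½ V_SD²] = 0.547 × [2.24 × 1.76 − 0.5 × 1.76²] = 1.31 mA.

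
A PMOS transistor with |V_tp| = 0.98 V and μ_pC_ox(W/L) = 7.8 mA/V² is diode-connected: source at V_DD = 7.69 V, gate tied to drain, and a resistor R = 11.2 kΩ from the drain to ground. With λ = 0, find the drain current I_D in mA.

I_D = 0.565 mA

With gate tied to drain, V_SG = V_SD ≥ V_SG − |V_tp|, so the device is in saturation.
KCL at the drain: ½ k_p (V_SG − |V_tp|)² = (V_DD − V_SG)/R.
Let x = V_SG − 0.98. Then 43.7 x² + x − 6.71 = 0, giving x = 0.381 V (positive root), so V_SG = 1.36 V.
I_D = (V_DD − V_SG)/R = (7.69 − 1.36) / 11.2 = 0.565 mA.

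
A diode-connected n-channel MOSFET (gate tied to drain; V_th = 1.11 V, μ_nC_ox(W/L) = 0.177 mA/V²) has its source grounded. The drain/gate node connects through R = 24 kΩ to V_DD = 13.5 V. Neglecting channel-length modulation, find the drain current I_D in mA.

I_D = 0.425 mA

With gate tied to drain, V_GS = V_DS ≥ V_GS − V_th, so the device is in saturation.
KCL at the drain: ½ k_n (V_GS − V_th)² = (V_DD − V_GS)/R.
Let x = V_GS − 1.11. Then 2.12 x² + x − 12.39 = 0, giving x = 2.19 V (positive root), so V_GS = 3.3 V.
I_D = (V_DD − V_GS)/R = (13.5 − 3.3) / 24 = 0.425 mA.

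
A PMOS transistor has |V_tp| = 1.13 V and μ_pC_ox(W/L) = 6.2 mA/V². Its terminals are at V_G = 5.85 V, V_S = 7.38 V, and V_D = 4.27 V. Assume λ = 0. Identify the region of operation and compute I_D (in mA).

Saturation; I_D = 0.496 mA

V_SG = V_S − V_G = 7.38 − 5.85 = 1.53 V; V_SD = V_S − V_D = 7.38 − 4.27 = 3.11 V.
V_ov = V_SG − |V_tp| = 1.53 − 1.13 = 0.4 V.
Since V_SD = 3.11 V ≥ V_ov = 0.4 V, the device is in saturation.
I_D = ½ k_p V_ov² = 0.5 × 6.2 × 0.4² = 0.496 mA.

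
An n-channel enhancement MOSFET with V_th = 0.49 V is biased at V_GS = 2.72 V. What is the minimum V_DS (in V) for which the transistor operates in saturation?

V_DS,sat = 2.23 V

The boundary between triode and saturation is V_DS = V_GS − V_th = V_ov.
V_ov = 2.72 − 0.49 = 2.23 V.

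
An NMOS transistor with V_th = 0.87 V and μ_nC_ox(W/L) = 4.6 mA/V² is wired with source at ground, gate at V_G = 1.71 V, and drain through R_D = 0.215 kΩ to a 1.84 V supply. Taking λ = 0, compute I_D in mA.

I_D = 1.62 mA

V_GS = V_G = 1.71 V, so V_ov = 1.71 − 0.87 = 0.84 V.
Assume saturation: I_D = ½ k_n V_ov² = 0.5 × 4.6 × 0.84² = 1.62 mA, giving V_DS = V_DD − I_D R_D = 1.84 − 1.62 × 0.215 = 1.49 V.
V_DS = 1.49 V ≥ V_ov = 0.84 V, confirming saturation.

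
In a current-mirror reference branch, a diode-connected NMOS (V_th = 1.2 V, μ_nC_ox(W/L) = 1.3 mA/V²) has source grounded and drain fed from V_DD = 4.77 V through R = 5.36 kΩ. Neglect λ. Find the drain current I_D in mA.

I_D = 0.502 mA

With gate tied to drain, V_GS = V_DS ≥ V_GS − V_th, so the device is in saturation.
KCL at the drain: ½ k_n (V_GS − V_th)² = (V_DD − V_GS)/R.
Let x = V_GS − 1.2. Then 3.48 x² + x − 3.57 = 0, giving x = 0.879 V (positive root), so V_GS = 2.08 V.
I_D = (V_DD − V_GS)/R = (4.77 − 2.08) / 5.36 = 0.502 mA.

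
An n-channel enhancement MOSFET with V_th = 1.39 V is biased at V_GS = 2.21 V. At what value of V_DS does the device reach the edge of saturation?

V_DS,sat = 0.820 V

The boundary between triode and saturation is V_DS = V_GS − V_th = V_ov.
V_ov = 2.21 − 1.39 = 0.82 V.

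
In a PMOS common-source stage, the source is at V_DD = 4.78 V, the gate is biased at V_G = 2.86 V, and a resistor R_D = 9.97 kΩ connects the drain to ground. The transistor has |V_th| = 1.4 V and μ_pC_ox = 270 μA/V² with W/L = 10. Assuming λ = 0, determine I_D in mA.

I_D = 0.365 mA

V_SG = V_DD − V_G = 4.78 − 2.86 = 1.92 V, so V_ov = 1.92 − 1.4 = 0.52 V.
k_p = μ_pC_ox · (W/L) = 2.7 mA/V².
Assume saturation: I_D = ½ k_p V_ov² = 0.5 × 2.7 × 0.52² = 0.365 mA, giving V_SD = V_DD − I_D R_D = 4.78 − 0.365 × 9.97 = 1.14 V.
V_SD = 1.14 V ≥ V_ov = 0.52 V, confirming saturation.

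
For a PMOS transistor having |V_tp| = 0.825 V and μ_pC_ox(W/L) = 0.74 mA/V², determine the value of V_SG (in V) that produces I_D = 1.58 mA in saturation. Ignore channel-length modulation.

In saturation I_D = ½ k_p (V_SG − |V_tp|)², so V_SG − |V_tp| = √(2 I_D / k_p) = √(2 × 1.58 / 0.74) = 2.07 V.
V_SG = 0.825 + 2.07 = 2.89 V.

V_SG = 2.89 V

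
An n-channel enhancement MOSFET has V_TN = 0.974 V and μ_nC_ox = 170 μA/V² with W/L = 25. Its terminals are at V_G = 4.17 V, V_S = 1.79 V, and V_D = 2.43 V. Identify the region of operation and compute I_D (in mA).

Triode; I_D = 2.95 mA

V_GS = V_G − V_S = 4.17 − 1.79 = 2.38 V; V_DS = V_D − V_S = 2.43 − 1.79 = 0.64 V.
k_n = μ_nC_ox · (W/L) = 4.25 mA/V².
V_ov = V_GS − V_TN = 2.38 − 0.974 = 1.41 V.
Since V_DS = 0.64 V < V_ov = 1.41 V, the device is in the triode region.
I_D = k_n [V_ov · V_DS − ½ V_DS²] = 4.25 × [1.41 × 0.64 − 0.5 × 0.64²] = 2.95 mA.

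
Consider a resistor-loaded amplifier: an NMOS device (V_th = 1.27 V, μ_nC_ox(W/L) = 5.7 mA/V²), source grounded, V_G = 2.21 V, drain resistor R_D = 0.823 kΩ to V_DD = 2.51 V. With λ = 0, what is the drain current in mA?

V_GS = V_G = 2.21 V, so V_ov = 2.21 − 1.27 = 0.94 V.
Assume saturation: I_D = ½ k_n V_ov² = 0.5 × 5.7 × 0.94² = 2.52 mA, giving V_DS = V_DD − I_D R_D = 2.51 − 2.52 × 0.823 = 0.437 V.
But 0.437 V < V_ov = 0.94 V, so the device is actually in triode.
In triode I_D = k_n[V_ov V_DS − ½ V_DS²] and I_D = (V_DD − V_DS)/R_D. Equating: 2.35 V_DS² − 5.41 V_DS + 2.51 = 0, giving V_DS = 0.644 V (the root below V_ov).
I_D = (2.51 − 0.644) / 0.823 = 2.27 mA.

I_D = 2.27 mA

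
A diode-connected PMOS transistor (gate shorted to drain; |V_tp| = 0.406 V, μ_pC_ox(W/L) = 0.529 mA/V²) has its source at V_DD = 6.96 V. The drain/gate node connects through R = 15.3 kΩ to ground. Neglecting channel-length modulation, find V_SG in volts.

With gate tied to drain, V_SG = V_SD ≥ V_SG − |V_tp|, so the device is in saturation.
KCL at the drain: ½ k_p (V_SG − |V_tp|)² = (V_DD − V_SG)/R.
Let x = V_SG − 0.406. Then 4.05 x² + x − 6.554 = 0, giving x = 1.16 V (positive root), so V_SG = 1.56 V.
I_D = (V_DD − V_SG)/R = (6.96 − 1.56) / 15.3 = 0.353 mA.

V_SG = 1.56 V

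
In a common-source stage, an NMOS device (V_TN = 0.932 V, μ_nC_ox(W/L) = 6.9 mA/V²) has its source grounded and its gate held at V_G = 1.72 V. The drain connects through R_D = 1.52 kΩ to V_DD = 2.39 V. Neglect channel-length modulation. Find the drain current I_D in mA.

V_GS = V_G = 1.72 V, so V_ov = 1.72 − 0.932 = 0.788 V.
Assume saturation: I_D = ½ k_n V_ov² = 0.5 × 6.9 × 0.788² = 2.14 mA, giving V_DS = V_DD − I_D R_D = 2.39 − 2.14 × 1.52 = -0.866 V.
But -0.866 V < V_ov = 0.788 V, so the device is actually in triode.
In triode I_D = k_n[V_ov V_DS − ½ V_DS²] and I_D = (V_DD − V_DS)/R_D. Equating: 5.24 V_DS² − 9.265 V_DS + 2.39 = 0, giving V_DS = 0.314 V (the root below V_ov).
I_D = (2.39 − 0.314) / 1.52 = 1.37 mA.

I_D = 1.37 mA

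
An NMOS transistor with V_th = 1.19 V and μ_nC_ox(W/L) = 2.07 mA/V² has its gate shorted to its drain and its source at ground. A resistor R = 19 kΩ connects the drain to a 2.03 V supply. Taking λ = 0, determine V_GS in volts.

With gate tied to drain, V_GS = V_DS ≥ V_GS − V_th, so the device is in saturation.
KCL at the drain: ½ k_n (V_GS − V_th)² = (V_DD − V_GS)/R.
Let x = V_GS − 1.19. Then 19.7 x² + x − 0.84 = 0, giving x = 0.183 V (positive root), so V_GS = 1.37 V.
I_D = (V_DD − V_GS)/R = (2.03 − 1.37) / 19 = 0.0346 mA.

V_GS = 1.37 V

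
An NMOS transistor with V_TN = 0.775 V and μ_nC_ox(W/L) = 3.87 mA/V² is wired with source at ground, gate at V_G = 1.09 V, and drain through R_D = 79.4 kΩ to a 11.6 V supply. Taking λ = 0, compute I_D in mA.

V_GS = V_G = 1.09 V, so V_ov = 1.09 − 0.775 = 0.315 V.
Assume saturation: I_D = ½ k_n V_ov² = 0.5 × 3.87 × 0.315² = 0.192 mA, giving V_DS = V_DD − I_D R_D = 11.6 − 0.192 × 79.4 = -3.64 V.
But -3.64 V < V_ov = 0.315 V, so the device is actually in triode.
In triode I_D = k_n[V_ov V_DS − ½ V_DS²] and I_D = (V_DD − V_DS)/R_D. Equating: 154 V_DS² − 97.79 V_DS + 11.6 = 0, giving V_DS = 0.158 V (the root below V_ov).
I_D = (11.6 − 0.158) / 79.4 = 0.144 mA.

I_D = 0.144 mA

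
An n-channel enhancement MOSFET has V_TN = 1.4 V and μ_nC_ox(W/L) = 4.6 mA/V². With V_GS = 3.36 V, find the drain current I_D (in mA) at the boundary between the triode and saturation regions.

I_D = 8.84 mA

At the boundary V_DS = V_ov = V_GS − V_TN = 3.36 − 1.4 = 1.96 V.
I_D = ½ k_n V_ov² = 0.5 × 4.6 × 1.96² = 8.84 mA.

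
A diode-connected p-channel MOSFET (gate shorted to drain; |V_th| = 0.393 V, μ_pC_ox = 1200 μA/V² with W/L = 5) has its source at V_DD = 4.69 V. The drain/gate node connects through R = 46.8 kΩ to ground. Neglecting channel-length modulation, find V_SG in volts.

V_SG = 0.564 V

With gate tied to drain, V_SG = V_SD ≥ V_SG − |V_th|, so the device is in saturation.
k_p = μ_pC_ox · (W/L) = 6 mA/V².
KCL at the drain: ½ k_p (V_SG − |V_th|)² = (V_DD − V_SG)/R.
Let x = V_SG − 0.393. Then 140 x² + x − 4.297 = 0, giving x = 0.171 V (positive root), so V_SG = 0.564 V.
I_D = (V_DD − V_SG)/R = (4.69 − 0.564) / 46.8 = 0.0882 mA.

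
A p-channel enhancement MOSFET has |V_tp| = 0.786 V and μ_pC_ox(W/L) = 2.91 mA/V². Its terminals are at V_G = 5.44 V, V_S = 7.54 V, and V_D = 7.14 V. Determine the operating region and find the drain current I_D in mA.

V_SG = V_S − V_G = 7.54 − 5.44 = 2.1 V; V_SD = V_S − V_D = 7.54 − 7.14 = 0.4 V.
V_ov = V_SG − |V_tp| = 2.1 − 0.786 = 1.31 V.
Since V_SD = 0.4 V < V_ov = 1.31 V, the device is in the triode region.
I_D = k_p [V_ov · V_SD − ½ V_SD²] = 2.91 × [1.31 × 0.4 − 0.5 × 0.4²] = 1.3 mA.

Triode; I_D = 1.30 mA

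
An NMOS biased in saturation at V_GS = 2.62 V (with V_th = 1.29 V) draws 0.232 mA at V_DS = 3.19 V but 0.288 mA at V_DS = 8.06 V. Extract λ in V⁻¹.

With V_GS fixed, I_D ∝ (1 + λ V_DS) in saturation, so I_D2/I_D1 = (1 + λ V_DS2)/(1 + λ V_DS1).
0.288/0.232 = 1.241 = (1 + 8.06 λ)/(1 + 3.19 λ).
Solving: λ (I_D1 V_DS2 − I_D2 V_DS1) = I_D2 − I_D1, so λ = (0.288 − 0.232) / (0.232 × 8.06 − 0.288 × 3.19) = 0.056 / 0.951 = 0.0589 V⁻¹.

λ = 0.0589 V⁻¹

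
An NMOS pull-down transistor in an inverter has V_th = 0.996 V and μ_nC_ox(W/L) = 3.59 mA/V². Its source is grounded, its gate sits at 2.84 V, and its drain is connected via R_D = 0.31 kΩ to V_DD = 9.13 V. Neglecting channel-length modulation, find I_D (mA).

V_GS = V_G = 2.84 V, so V_ov = 2.84 − 0.996 = 1.84 V.
Assume saturation: I_D = ½ k_n V_ov² = 0.5 × 3.59 × 1.84² = 6.1 mA, giving V_DS = V_DD − I_D R_D = 9.13 − 6.1 × 0.31 = 7.24 V.
V_DS = 7.24 V ≥ V_ov = 1.84 V, confirming saturation.

I_D = 6.10 mA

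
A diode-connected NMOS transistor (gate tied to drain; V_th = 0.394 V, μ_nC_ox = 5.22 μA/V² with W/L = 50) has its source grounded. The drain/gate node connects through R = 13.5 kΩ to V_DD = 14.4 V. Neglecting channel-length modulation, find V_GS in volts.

V_GS = 2.94 V

With gate tied to drain, V_GS = V_DS ≥ V_GS − V_th, so the device is in saturation.
k_n = μ_nC_ox · (W/L) = 0.261 mA/V².
KCL at the drain: ½ k_n (V_GS − V_th)² = (V_DD − V_GS)/R.
Let x = V_GS − 0.394. Then 1.76 x² + x − 14.01 = 0, giving x = 2.55 V (positive root), so V_GS = 2.94 V.
I_D = (V_DD − V_GS)/R = (14.4 − 2.94) / 13.5 = 0.849 mA.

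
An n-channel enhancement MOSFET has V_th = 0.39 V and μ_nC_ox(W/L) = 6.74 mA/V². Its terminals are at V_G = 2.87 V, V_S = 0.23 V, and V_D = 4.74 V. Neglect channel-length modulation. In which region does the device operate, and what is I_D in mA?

Saturation; I_D = 17.1 mA

V_GS = V_G − V_S = 2.87 − 0.23 = 2.64 V; V_DS = V_D − V_S = 4.74 − 0.23 = 4.51 V.
V_ov = V_GS − V_th = 2.64 − 0.39 = 2.25 V.
Since V_DS = 4.51 V ≥ V_ov = 2.25 V, the device is in saturation.
I_D = ½ k_n V_ov² = 0.5 × 6.74 × 2.25² = 17.1 mA.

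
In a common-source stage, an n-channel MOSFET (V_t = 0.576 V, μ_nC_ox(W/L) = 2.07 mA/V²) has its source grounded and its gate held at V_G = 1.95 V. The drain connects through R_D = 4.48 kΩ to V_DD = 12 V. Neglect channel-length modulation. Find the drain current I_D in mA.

I_D = 1.95 mA

V_GS = V_G = 1.95 V, so V_ov = 1.95 − 0.576 = 1.37 V.
Assume saturation: I_D = ½ k_n V_ov² = 0.5 × 2.07 × 1.37² = 1.95 mA, giving V_DS = V_DD − I_D R_D = 12 − 1.95 × 4.48 = 3.25 V.
V_DS = 3.25 V ≥ V_ov = 1.37 V, confirming saturation.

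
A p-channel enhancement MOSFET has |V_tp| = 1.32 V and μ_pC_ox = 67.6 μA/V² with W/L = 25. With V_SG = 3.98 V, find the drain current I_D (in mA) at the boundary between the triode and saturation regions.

At the boundary V_SD = V_ov = V_SG − |V_tp| = 3.98 − 1.32 = 2.66 V.
k_p = μ_pC_ox · (W/L) = 1.69 mA/V².
I_D = ½ k_p V_ov² = 0.5 × 1.69 × 2.66² = 5.98 mA.

I_D = 5.98 mA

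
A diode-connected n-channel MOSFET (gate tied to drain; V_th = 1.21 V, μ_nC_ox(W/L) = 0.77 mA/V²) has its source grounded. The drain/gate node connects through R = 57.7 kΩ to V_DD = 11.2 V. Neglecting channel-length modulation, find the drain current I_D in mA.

With gate tied to drain, V_GS = V_DS ≥ V_GS − V_th, so the device is in saturation.
KCL at the drain: ½ k_n (V_GS − V_th)² = (V_DD − V_GS)/R.
Let x = V_GS − 1.21. Then 22.2 x² + x − 9.99 = 0, giving x = 0.648 V (positive root), so V_GS = 1.86 V.
I_D = (V_DD − V_GS)/R = (11.2 − 1.86) / 57.7 = 0.162 mA.

I_D = 0.162 mA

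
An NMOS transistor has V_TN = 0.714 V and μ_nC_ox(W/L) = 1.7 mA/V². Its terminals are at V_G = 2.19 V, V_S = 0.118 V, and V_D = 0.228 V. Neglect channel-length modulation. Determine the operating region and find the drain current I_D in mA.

V_GS = V_G − V_S = 2.19 − 0.118 = 2.07 V; V_DS = V_D − V_S = 0.228 − 0.118 = 0.11 V.
V_ov = V_GS − V_TN = 2.07 − 0.714 = 1.36 V.
Since V_DS = 0.11 V < V_ov = 1.36 V, the device is in the triode region.
I_D = k_n [V_ov · V_DS − ½ V_DS²] = 1.7 × [1.36 × 0.11 − 0.5 × 0.11²] = 0.244 mA.

Triode; I_D = 0.244 mA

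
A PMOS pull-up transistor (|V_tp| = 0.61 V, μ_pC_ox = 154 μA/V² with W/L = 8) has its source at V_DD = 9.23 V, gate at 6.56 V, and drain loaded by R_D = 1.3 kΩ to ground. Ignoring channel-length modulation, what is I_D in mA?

I_D = 2.61 mA

V_SG = V_DD − V_G = 9.23 − 6.56 = 2.67 V, so V_ov = 2.67 − 0.61 = 2.06 V.
k_p = μ_pC_ox · (W/L) = 1.232 mA/V².
Assume saturation: I_D = ½ k_p V_ov² = 0.5 × 1.232 × 2.06² = 2.61 mA, giving V_SD = V_DD − I_D R_D = 9.23 − 2.61 × 1.3 = 5.83 V.
V_SD = 5.83 V ≥ V_ov = 2.06 V, confirming saturation.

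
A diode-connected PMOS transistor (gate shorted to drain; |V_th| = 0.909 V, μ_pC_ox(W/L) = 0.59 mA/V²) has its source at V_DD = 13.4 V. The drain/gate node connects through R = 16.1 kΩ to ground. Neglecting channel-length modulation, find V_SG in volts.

With gate tied to drain, V_SG = V_SD ≥ V_SG − |V_th|, so the device is in saturation.
KCL at the drain: ½ k_p (V_SG − |V_th|)² = (V_DD − V_SG)/R.
Let x = V_SG − 0.909. Then 4.75 x² + x − 12.49 = 0, giving x = 1.52 V (positive root), so V_SG = 2.43 V.
I_D = (V_DD − V_SG)/R = (13.4 − 2.43) / 16.1 = 0.681 mA.

V_SG = 2.43 V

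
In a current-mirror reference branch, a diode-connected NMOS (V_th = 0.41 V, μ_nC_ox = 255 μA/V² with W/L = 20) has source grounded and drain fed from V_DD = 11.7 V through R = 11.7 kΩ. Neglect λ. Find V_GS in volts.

V_GS = 1.01 V

With gate tied to drain, V_GS = V_DS ≥ V_GS − V_th, so the device is in saturation.
k_n = μ_nC_ox · (W/L) = 5.1 mA/V².
KCL at the drain: ½ k_n (V_GS − V_th)² = (V_DD − V_GS)/R.
Let x = V_GS − 0.41. Then 29.8 x² + x − 11.29 = 0, giving x = 0.599 V (positive root), so V_GS = 1.01 V.
I_D = (V_DD − V_GS)/R = (11.7 − 1.01) / 11.7 = 0.914 mA.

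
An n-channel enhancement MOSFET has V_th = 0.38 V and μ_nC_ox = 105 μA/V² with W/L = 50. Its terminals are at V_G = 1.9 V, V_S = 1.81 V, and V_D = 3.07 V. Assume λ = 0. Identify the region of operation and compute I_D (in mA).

V_GS = V_G − V_S = 1.9 − 1.81 = 0.09 V; V_DS = V_D − V_S = 3.07 − 1.81 = 1.26 V.
V_GS = 0.09 V < V_th = 0.38 V, so the transistor is in cutoff.

Cutoff; I_D = 0 mA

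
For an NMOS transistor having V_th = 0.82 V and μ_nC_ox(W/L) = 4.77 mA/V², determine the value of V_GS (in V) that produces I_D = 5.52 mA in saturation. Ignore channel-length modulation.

In saturation I_D = ½ k_n (V_GS − V_th)², so V_GS − V_th = √(2 I_D / k_n) = √(2 × 5.52 / 4.77) = 1.52 V.
V_GS = 0.82 + 1.52 = 2.34 V.

V_GS = 2.34 V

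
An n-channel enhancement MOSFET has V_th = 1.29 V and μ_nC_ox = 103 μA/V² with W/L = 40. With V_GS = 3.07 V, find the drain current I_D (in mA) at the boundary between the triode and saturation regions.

At the boundary V_DS = V_ov = V_GS − V_th = 3.07 − 1.29 = 1.78 V.
k_n = μ_nC_ox · (W/L) = 4.12 mA/V².
I_D = ½ k_n V_ov² = 0.5 × 4.12 × 1.78² = 6.53 mA.

I_D = 6.53 mA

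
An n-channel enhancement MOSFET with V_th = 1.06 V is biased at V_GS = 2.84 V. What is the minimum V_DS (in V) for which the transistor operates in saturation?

The boundary between triode and saturation is V_DS = V_GS − V_th = V_ov.
V_ov = 2.84 − 1.06 = 1.78 V.

V_DS,sat = 1.78 V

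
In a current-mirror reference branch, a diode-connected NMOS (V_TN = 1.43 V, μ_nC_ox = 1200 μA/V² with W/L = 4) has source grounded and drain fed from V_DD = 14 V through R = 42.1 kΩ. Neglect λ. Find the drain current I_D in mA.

I_D = 0.290 mA

With gate tied to drain, V_GS = V_DS ≥ V_GS − V_TN, so the device is in saturation.
k_n = μ_nC_ox · (W/L) = 4.8 mA/V².
KCL at the drain: ½ k_n (V_GS − V_TN)² = (V_DD − V_GS)/R.
Let x = V_GS − 1.43. Then 101 x² + x − 12.57 = 0, giving x = 0.348 V (positive root), so V_GS = 1.78 V.
I_D = (V_DD − V_GS)/R = (14 − 1.78) / 42.1 = 0.29 mA.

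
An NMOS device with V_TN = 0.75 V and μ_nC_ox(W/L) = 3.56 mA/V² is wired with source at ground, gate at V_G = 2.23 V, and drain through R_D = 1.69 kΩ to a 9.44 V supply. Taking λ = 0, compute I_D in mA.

I_D = 3.90 mA

V_GS = V_G = 2.23 V, so V_ov = 2.23 − 0.75 = 1.48 V.
Assume saturation: I_D = ½ k_n V_ov² = 0.5 × 3.56 × 1.48² = 3.9 mA, giving V_DS = V_DD − I_D R_D = 9.44 − 3.9 × 1.69 = 2.85 V.
V_DS = 2.85 V ≥ V_ov = 1.48 V, confirming saturation.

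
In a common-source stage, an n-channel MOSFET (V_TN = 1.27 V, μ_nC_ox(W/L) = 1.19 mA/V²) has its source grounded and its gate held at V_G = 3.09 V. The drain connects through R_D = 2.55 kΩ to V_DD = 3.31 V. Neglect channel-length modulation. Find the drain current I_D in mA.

V_GS = V_G = 3.09 V, so V_ov = 3.09 − 1.27 = 1.82 V.
Assume saturation: I_D = ½ k_n V_ov² = 0.5 × 1.19 × 1.82² = 1.97 mA, giving V_DS = V_DD − I_D R_D = 3.31 − 1.97 × 2.55 = -1.72 V.
But -1.72 V < V_ov = 1.82 V, so the device is actually in triode.
In triode I_D = k_n[V_ov V_DS − ½ V_DS²] and I_D = (V_DD − V_DS)/R_D. Equating: 1.52 V_DS² − 6.523 V_DS + 3.31 = 0, giving V_DS = 0.588 V (the root below V_ov).
I_D = (3.31 − 0.588) / 2.55 = 1.07 mA.

I_D = 1.07 mA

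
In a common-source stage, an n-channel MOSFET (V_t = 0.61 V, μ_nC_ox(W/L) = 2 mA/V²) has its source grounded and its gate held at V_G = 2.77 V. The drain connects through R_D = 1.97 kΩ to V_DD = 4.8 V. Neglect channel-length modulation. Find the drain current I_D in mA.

V_GS = V_G = 2.77 V, so V_ov = 2.77 − 0.61 = 2.16 V.
Assume saturation: I_D = ½ k_n V_ov² = 0.5 × 2 × 2.16² = 4.67 mA, giving V_DS = V_DD − I_D R_D = 4.8 − 4.67 × 1.97 = -4.39 V.
But -4.39 V < V_ov = 2.16 V, so the device is actually in triode.
In triode I_D = k_n[V_ov V_DS − ½ V_DS²] and I_D = (V_DD − V_DS)/R_D. Equating: 1.97 V_DS² − 9.51 V_DS + 4.8 = 0, giving V_DS = 0.573 V (the root below V_ov).
I_D = (4.8 − 0.573) / 1.97 = 2.15 mA.

I_D = 2.15 mA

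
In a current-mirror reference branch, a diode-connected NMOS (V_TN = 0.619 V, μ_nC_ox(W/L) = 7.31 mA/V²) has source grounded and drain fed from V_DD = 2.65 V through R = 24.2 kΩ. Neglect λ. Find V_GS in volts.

V_GS = 0.765 V

With gate tied to drain, V_GS = V_DS ≥ V_GS − V_TN, so the device is in saturation.
KCL at the drain: ½ k_n (V_GS − V_TN)² = (V_DD − V_GS)/R.
Let x = V_GS − 0.619. Then 88.5 x² + x − 2.031 = 0, giving x = 0.146 V (positive root), so V_GS = 0.765 V.
I_D = (V_DD − V_GS)/R = (2.65 − 0.765) / 24.2 = 0.0779 mA.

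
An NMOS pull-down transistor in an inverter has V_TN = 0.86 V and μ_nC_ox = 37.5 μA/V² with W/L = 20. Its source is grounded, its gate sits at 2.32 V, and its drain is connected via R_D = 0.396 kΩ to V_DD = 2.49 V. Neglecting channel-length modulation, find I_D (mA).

I_D = 0.799 mA

V_GS = V_G = 2.32 V, so V_ov = 2.32 − 0.86 = 1.46 V.
k_n = μ_nC_ox · (W/L) = 0.75 mA/V².
Assume saturation: I_D = ½ k_n V_ov² = 0.5 × 0.75 × 1.46² = 0.799 mA, giving V_DS = V_DD − I_D R_D = 2.49 − 0.799 × 0.396 = 2.17 V.
V_DS = 2.17 V ≥ V_ov = 1.46 V, confirming saturation.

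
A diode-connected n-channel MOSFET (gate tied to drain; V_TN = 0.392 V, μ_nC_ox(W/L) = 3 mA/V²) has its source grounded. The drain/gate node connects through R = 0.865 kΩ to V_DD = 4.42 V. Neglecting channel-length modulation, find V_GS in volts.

V_GS = 1.81 V

With gate tied to drain, V_GS = V_DS ≥ V_GS − V_TN, so the device is in saturation.
KCL at the drain: ½ k_n (V_GS − V_TN)² = (V_DD − V_GS)/R.
Let x = V_GS − 0.392. Then 1.3 x² + x − 4.028 = 0, giving x = 1.42 V (positive root), so V_GS = 1.81 V.
I_D = (V_DD − V_GS)/R = (4.42 − 1.81) / 0.865 = 3.02 mA.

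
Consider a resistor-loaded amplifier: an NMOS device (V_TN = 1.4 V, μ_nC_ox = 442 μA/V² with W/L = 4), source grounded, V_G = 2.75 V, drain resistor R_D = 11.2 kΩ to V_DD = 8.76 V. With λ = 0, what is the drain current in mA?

V_GS = V_G = 2.75 V, so V_ov = 2.75 − 1.4 = 1.35 V.
k_n = μ_nC_ox · (W/L) = 1.768 mA/V².
Assume saturation: I_D = ½ k_n V_ov² = 0.5 × 1.768 × 1.35² = 1.61 mA, giving V_DS = V_DD − I_D R_D = 8.76 − 1.61 × 11.2 = -9.28 V.
But -9.28 V < V_ov = 1.35 V, so the device is actually in triode.
In triode I_D = k_n[V_ov V_DS − ½ V_DS²] and I_D = (V_DD − V_DS)/R_D. Equating: 9.9 V_DS² − 27.73 V_DS + 8.76 = 0, giving V_DS = 0.363 V (the root below V_ov).
I_D = (8.76 − 0.363) / 11.2 = 0.75 mA.

I_D = 0.750 mA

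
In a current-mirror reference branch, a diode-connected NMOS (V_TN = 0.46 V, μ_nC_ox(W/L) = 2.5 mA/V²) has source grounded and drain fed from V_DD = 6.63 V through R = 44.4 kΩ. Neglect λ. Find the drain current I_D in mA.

I_D = 0.132 mA

With gate tied to drain, V_GS = V_DS ≥ V_GS − V_TN, so the device is in saturation.
KCL at the drain: ½ k_n (V_GS − V_TN)² = (V_DD − V_GS)/R.
Let x = V_GS − 0.46. Then 55.5 x² + x − 6.17 = 0, giving x = 0.325 V (positive root), so V_GS = 0.785 V.
I_D = (V_DD − V_GS)/R = (6.63 − 0.785) / 44.4 = 0.132 mA.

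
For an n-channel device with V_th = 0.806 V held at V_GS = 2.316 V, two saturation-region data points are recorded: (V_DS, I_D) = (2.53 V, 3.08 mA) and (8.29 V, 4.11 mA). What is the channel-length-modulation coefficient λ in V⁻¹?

λ = 0.0681 V⁻¹

With V_GS fixed, I_D ∝ (1 + λ V_DS) in saturation, so I_D2/I_D1 = (1 + λ V_DS2)/(1 + λ V_DS1).
4.11/3.08 = 1.334 = (1 + 8.29 λ)/(1 + 2.53 λ).
Solving: λ (I_D1 V_DS2 − I_D2 V_DS1) = I_D2 − I_D1, so λ = (4.11 − 3.08) / (3.08 × 8.29 − 4.11 × 2.53) = 1.03 / 15.1 = 0.0681 V⁻¹.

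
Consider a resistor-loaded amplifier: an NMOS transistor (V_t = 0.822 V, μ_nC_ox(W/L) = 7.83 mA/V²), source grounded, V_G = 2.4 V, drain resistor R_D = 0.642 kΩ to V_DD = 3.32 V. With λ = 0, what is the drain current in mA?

V_GS = V_G = 2.4 V, so V_ov = 2.4 − 0.822 = 1.58 V.
Assume saturation: I_D = ½ k_n V_ov² = 0.5 × 7.83 × 1.58² = 9.75 mA, giving V_DS = V_DD − I_D R_D = 3.32 − 9.75 × 0.642 = -2.94 V.
But -2.94 V < V_ov = 1.58 V, so the device is actually in triode.
In triode I_D = k_n[V_ov V_DS − ½ V_DS²] and I_D = (V_DD − V_DS)/R_D. Equating: 2.51 V_DS² − 8.932 V_DS + 3.32 = 0, giving V_DS = 0.422 V (the root below V_ov).
I_D = (3.32 − 0.422) / 0.642 = 4.51 mA.

I_D = 4.51 mA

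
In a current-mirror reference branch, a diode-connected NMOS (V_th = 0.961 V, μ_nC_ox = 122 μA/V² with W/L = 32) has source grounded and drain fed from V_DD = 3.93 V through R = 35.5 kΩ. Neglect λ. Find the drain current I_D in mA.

With gate tied to drain, V_GS = V_DS ≥ V_GS − V_th, so the device is in saturation.
k_n = μ_nC_ox · (W/L) = 3.904 mA/V².
KCL at the drain: ½ k_n (V_GS − V_th)² = (V_DD − V_GS)/R.
Let x = V_GS − 0.961. Then 69.3 x² + x − 2.969 = 0, giving x = 0.2 V (positive root), so V_GS = 1.16 V.
I_D = (V_DD − V_GS)/R = (3.93 − 1.16) / 35.5 = 0.078 mA.

I_D = 0.0780 mA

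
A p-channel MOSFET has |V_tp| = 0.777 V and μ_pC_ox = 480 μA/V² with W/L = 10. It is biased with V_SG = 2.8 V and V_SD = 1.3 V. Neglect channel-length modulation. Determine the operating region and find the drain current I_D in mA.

Triode; I_D = 8.57 mA

k_p = μ_pC_ox · (W/L) = 4.8 mA/V².
V_ov = V_SG − |V_tp| = 2.8 − 0.777 = 2.02 V.
Since V_SD = 1.3 V < V_ov = 2.02 V, the device is in the triode region.
I_D = k_p [V_ov · V_SD − ½ V_SD²] = 4.8 × [2.02 × 1.3 − 0.5 × 1.3²] = 8.57 mA.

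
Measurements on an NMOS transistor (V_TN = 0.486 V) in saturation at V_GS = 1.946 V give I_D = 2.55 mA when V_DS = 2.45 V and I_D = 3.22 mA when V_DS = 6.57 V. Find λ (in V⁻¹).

With V_GS fixed, I_D ∝ (1 + λ V_DS) in saturation, so I_D2/I_D1 = (1 + λ V_DS2)/(1 + λ V_DS1).
3.22/2.55 = 1.263 = (1 + 6.57 λ)/(1 + 2.45 λ).
Solving: λ (I_D1 V_DS2 − I_D2 V_DS1) = I_D2 − I_D1, so λ = (3.22 − 2.55) / (2.55 × 6.57 − 3.22 × 2.45) = 0.67 / 8.86 = 0.0756 V⁻¹.

λ = 0.0756 V⁻¹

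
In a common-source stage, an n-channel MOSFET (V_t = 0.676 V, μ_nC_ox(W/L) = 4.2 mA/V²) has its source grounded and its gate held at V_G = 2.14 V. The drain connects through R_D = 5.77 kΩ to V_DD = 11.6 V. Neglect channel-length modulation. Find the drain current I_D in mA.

I_D = 1.95 mA

V_GS = V_G = 2.14 V, so V_ov = 2.14 − 0.676 = 1.46 V.
Assume saturation: I_D = ½ k_n V_ov² = 0.5 × 4.2 × 1.46² = 4.5 mA, giving V_DS = V_DD − I_D R_D = 11.6 − 4.5 × 5.77 = -14.4 V.
But -14.4 V < V_ov = 1.46 V, so the device is actually in triode.
In triode I_D = k_n[V_ov V_DS − ½ V_DS²] and I_D = (V_DD − V_DS)/R_D. Equating: 12.1 V_DS² − 36.48 V_DS + 11.6 = 0, giving V_DS = 0.361 V (the root below V_ov).
I_D = (11.6 − 0.361) / 5.77 = 1.95 mA.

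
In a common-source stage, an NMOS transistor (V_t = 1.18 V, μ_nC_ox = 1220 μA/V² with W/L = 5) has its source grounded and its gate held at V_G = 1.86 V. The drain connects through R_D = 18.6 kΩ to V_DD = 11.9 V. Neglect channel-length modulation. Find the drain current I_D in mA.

V_GS = V_G = 1.86 V, so V_ov = 1.86 − 1.18 = 0.68 V.
k_n = μ_nC_ox · (W/L) = 6.1 mA/V².
Assume saturation: I_D = ½ k_n V_ov² = 0.5 × 6.1 × 0.68² = 1.41 mA, giving V_DS = V_DD − I_D R_D = 11.9 − 1.41 × 18.6 = -14.3 V.
But -14.3 V < V_ov = 0.68 V, so the device is actually in triode.
In triode I_D = k_n[V_ov V_DS − ½ V_DS²] and I_D = (V_DD − V_DS)/R_D. Equating: 56.7 V_DS² − 78.15 V_DS + 11.9 = 0, giving V_DS = 0.174 V (the root below V_ov).
I_D = (11.9 − 0.174) / 18.6 = 0.63 mA.

I_D = 0.630 mA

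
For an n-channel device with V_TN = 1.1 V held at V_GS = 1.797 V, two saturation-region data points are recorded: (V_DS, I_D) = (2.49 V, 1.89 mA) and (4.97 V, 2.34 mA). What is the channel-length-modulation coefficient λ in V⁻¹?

With V_GS fixed, I_D ∝ (1 + λ V_DS) in saturation, so I_D2/I_D1 = (1 + λ V_DS2)/(1 + λ V_DS1).
2.34/1.89 = 1.238 = (1 + 4.97 λ)/(1 + 2.49 λ).
Solving: λ (I_D1 V_DS2 − I_D2 V_DS1) = I_D2 − I_D1, so λ = (2.34 − 1.89) / (1.89 × 4.97 − 2.34 × 2.49) = 0.45 / 3.57 = 0.126 V⁻¹.

λ = 0.126 V⁻¹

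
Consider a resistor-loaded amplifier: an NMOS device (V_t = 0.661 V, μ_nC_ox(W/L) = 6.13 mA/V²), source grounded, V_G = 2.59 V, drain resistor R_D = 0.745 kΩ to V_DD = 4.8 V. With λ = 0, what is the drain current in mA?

I_D = 5.69 mA

V_GS = V_G = 2.59 V, so V_ov = 2.59 − 0.661 = 1.93 V.
Assume saturation: I_D = ½ k_n V_ov² = 0.5 × 6.13 × 1.93² = 11.4 mA, giving V_DS = V_DD − I_D R_D = 4.8 − 11.4 × 0.745 = -3.7 V.
But -3.7 V < V_ov = 1.93 V, so the device is actually in triode.
In triode I_D = k_n[V_ov V_DS − ½ V_DS²] and I_D = (V_DD − V_DS)/R_D. Equating: 2.28 V_DS² − 9.809 V_DS + 4.8 = 0, giving V_DS = 0.563 V (the root below V_ov).
I_D = (4.8 − 0.563) / 0.745 = 5.69 mA.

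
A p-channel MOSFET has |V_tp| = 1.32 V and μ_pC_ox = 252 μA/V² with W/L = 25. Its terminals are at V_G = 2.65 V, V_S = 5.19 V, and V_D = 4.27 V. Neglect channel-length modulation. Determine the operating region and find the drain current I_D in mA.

V_SG = V_S − V_G = 5.19 − 2.65 = 2.54 V; V_SD = V_S − V_D = 5.19 − 4.27 = 0.92 V.
k_p = μ_pC_ox · (W/L) = 6.3 mA/V².
V_ov = V_SG − |V_tp| = 2.54 − 1.32 = 1.22 V.
Since V_SD = 0.92 V < V_ov = 1.22 V, the device is in the triode region.
I_D = k_p [V_ov · V_SD − ½ V_SD²] = 6.3 × [1.22 × 0.92 − 0.5 × 0.92²] = 4.4 mA.

Triode; I_D = 4.40 mA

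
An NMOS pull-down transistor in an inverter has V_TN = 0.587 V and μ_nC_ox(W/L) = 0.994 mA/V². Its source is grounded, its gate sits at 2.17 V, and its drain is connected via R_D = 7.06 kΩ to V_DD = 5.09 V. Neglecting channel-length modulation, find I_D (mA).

V_GS = V_G = 2.17 V, so V_ov = 2.17 − 0.587 = 1.58 V.
Assume saturation: I_D = ½ k_n V_ov² = 0.5 × 0.994 × 1.58² = 1.25 mA, giving V_DS = V_DD − I_D R_D = 5.09 − 1.25 × 7.06 = -3.7 V.
But -3.7 V < V_ov = 1.58 V, so the device is actually in triode.
In triode I_D = k_n[V_ov V_DS − ½ V_DS²] and I_D = (V_DD − V_DS)/R_D. Equating: 3.51 V_DS² − 12.11 V_DS + 5.09 = 0, giving V_DS = 0.49 V (the root below V_ov).
I_D = (5.09 − 0.49) / 7.06 = 0.652 mA.

I_D = 0.652 mA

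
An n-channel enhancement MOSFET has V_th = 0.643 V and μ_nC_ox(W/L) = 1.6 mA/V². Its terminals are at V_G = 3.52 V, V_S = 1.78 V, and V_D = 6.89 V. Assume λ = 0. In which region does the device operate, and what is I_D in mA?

V_GS = V_G − V_S = 3.52 − 1.78 = 1.74 V; V_DS = V_D − V_S = 6.89 − 1.78 = 5.11 V.
V_ov = V_GS − V_th = 1.74 − 0.643 = 1.1 V.
Since V_DS = 5.11 V ≥ V_ov = 1.1 V, the device is in saturation.
I_D = ½ k_n V_ov² = 0.5 × 1.6 × 1.1² = 0.963 mA.

Saturation; I_D = 0.963 mA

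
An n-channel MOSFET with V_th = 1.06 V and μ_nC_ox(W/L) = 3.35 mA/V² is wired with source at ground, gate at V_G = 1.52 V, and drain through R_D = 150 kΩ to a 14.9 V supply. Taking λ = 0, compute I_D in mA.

V_GS = V_G = 1.52 V, so V_ov = 1.52 − 1.06 = 0.46 V.
Assume saturation: I_D = ½ k_n V_ov² = 0.5 × 3.35 × 0.46² = 0.354 mA, giving V_DS = V_DD − I_D R_D = 14.9 − 0.354 × 150 = -38.3 V.
But -38.3 V < V_ov = 0.46 V, so the device is actually in triode.
In triode I_D = k_n[V_ov V_DS − ½ V_DS²] and I_D = (V_DD − V_DS)/R_D. Equating: 251 V_DS² − 232.1 V_DS + 14.9 = 0, giving V_DS = 0.0694 V (the root below V_ov).
I_D = (14.9 − 0.0694) / 150 = 0.0989 mA.

I_D = 0.0989 mA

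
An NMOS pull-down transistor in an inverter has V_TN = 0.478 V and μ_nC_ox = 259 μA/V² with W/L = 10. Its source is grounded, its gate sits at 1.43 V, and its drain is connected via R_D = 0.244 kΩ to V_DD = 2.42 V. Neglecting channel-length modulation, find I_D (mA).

I_D = 1.17 mA

V_GS = V_G = 1.43 V, so V_ov = 1.43 − 0.478 = 0.952 V.
k_n = μ_nC_ox · (W/L) = 2.59 mA/V².
Assume saturation: I_D = ½ k_n V_ov² = 0.5 × 2.59 × 0.952² = 1.17 mA, giving V_DS = V_DD − I_D R_D = 2.42 − 1.17 × 0.244 = 2.13 V.
V_DS = 2.13 V ≥ V_ov = 0.952 V, confirming saturation.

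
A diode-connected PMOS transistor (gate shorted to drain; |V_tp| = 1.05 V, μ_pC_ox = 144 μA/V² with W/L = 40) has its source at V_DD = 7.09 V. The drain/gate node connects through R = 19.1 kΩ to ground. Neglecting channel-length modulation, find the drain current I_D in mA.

I_D = 0.299 mA

With gate tied to drain, V_SG = V_SD ≥ V_SG − |V_tp|, so the device is in saturation.
k_p = μ_pC_ox · (W/L) = 5.76 mA/V².
KCL at the drain: ½ k_p (V_SG − |V_tp|)² = (V_DD − V_SG)/R.
Let x = V_SG − 1.05. Then 55 x² + x − 6.04 = 0, giving x = 0.322 V (positive root), so V_SG = 1.37 V.
I_D = (V_DD − V_SG)/R = (7.09 − 1.37) / 19.1 = 0.299 mA.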